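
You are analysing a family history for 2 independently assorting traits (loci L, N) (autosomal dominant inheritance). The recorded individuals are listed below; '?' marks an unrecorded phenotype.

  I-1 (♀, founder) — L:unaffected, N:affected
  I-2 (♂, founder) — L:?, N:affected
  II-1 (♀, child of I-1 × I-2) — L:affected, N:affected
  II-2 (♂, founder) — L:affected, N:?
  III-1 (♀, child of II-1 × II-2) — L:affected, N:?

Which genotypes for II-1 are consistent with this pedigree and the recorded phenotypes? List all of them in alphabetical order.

II-1 ∈ {Ll NN, Ll Nn}

L/I-1 un ·: ll
L/I-2 ? ·: Ll|LL
L/II-1 aff I-1×I-2: Ll
L/II-2 aff ·: Ll|LL
L/III-1 aff II-1×II-2: Ll|LL
⇒ L over [I-1,I-2,II-1,II-2,III-1]: 8 consistent
N/I-1 aff ·: Nn|NN
N/I-2 aff ·: Nn|NN
N/II-1 aff I-1×I-2: Nn|NN
N/II-2 ? ·: nn|Nn|NN
N/III-1 ? II-1×II-2: nn|Nn|NN
⇒ N over [I-1,I-2,II-1,II-2,III-1]: 37 consistent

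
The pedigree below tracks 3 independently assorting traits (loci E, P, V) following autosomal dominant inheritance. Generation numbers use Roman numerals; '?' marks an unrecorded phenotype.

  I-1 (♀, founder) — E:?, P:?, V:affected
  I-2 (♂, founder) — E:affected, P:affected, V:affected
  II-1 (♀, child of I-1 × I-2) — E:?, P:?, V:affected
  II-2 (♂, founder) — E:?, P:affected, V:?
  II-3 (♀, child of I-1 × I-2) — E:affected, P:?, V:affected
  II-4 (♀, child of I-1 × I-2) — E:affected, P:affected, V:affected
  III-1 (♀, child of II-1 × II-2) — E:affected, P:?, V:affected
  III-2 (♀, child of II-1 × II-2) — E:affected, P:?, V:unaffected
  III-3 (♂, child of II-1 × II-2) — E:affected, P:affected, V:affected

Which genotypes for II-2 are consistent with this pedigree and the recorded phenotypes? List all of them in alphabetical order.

II-2 ∈ {EE PP Vv, EE PP vv, EE Pp Vv, EE Pp vv, Ee PP Vv, Ee PP vv, Ee Pp Vv, Ee Pp vv, ee PP Vv, ee PP vv, ee Pp Vv, ee Pp vv}

E/I-1 ? ·: ee|Ee|EE
E/I-2 aff ·: Ee|EE
E/II-1 ? I-1×I-2: ee|Ee|EE
E/II-2 ? ·: ee|Ee|EE
E/II-3 aff I-1×I-2: Ee|EE
E/II-4 aff I-1×I-2: Ee|EE
E/III-1 aff II-1×II-2: Ee|EE
E/III-2 aff II-1×II-2: Ee|EE
E/III-3 aff II-1×II-2: Ee|EE
⇒ E over [I-1,I-2,II-1,II-2,II-3,II-4,III-1,III-2,III-3]: 378 consistent
P/I-1 ? ·: pp|Pp|PP
P/I-2 aff ·: Pp|PP
P/II-1 ? I-1×I-2: pp|Pp|PP
P/II-2 aff ·: Pp|PP
P/II-3 ? I-1×I-2: pp|Pp|PP
P/II-4 aff I-1×I-2: Pp|PP
P/III-1 ? II-1×II-2: pp|Pp|PP
P/III-2 ? II-1×II-2: pp|Pp|PP
P/III-3 aff II-1×II-2: Pp|PP
⇒ P over [I-1,I-2,II-1,II-2,II-3,II-4,III-1,III-2,III-3]: 617 consistent
V/I-1 aff ·: Vv|VV
V/I-2 aff ·: Vv|VV
V/II-1 aff I-1×I-2: Vv
V/II-2 ? ·: vv|Vv
V/II-3 aff I-1×I-2: Vv|VV
V/II-4 aff I-1×I-2: Vv|VV
V/III-1 aff II-1×II-2: Vv|VV
V/III-2 un II-1×II-2: vv
V/III-3 aff II-1×II-2: Vv|VV
⇒ V over [I-1,I-2,II-1,II-2,II-3,II-4,III-1,III-2,III-3]: 60 consistent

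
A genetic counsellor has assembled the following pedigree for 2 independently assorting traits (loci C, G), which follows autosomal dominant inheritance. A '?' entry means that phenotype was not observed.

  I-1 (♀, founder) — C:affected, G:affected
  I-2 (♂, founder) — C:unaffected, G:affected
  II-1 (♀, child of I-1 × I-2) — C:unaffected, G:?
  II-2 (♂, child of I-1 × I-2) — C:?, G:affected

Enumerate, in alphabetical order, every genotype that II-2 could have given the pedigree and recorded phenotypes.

C/I-1 aff ·: Cc
C/I-2 un ·: cc
C/II-1 un I-1×I-2: cc
C/II-2 ? I-1×I-2: cc|Cc
⇒ C over [I-1,I-2,II-1,II-2]: 2 consistent
G/I-1 aff ·: Gg|GG
G/I-2 aff ·: Gg|GG
G/II-1 ? I-1×I-2: gg|Gg|GG
G/II-2 aff I-1×I-2: Gg|GG
⇒ G over [I-1,I-2,II-1,II-2]: 15 consistent

II-2 ∈ {Cc GG, Cc Gg, cc GG, cc Gg}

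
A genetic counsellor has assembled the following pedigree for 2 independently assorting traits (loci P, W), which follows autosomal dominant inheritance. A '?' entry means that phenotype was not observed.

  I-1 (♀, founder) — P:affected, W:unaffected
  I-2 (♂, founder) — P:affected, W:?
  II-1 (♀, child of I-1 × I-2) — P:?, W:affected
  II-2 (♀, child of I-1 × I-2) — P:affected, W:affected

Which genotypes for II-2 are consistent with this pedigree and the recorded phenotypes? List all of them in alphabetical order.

P/I-1 aff ·: Pp|PP
P/I-2 aff ·: Pp|PP
P/II-1 ? I-1×I-2: pp|Pp|PP
P/II-2 aff I-1×I-2: Pp|PP
⇒ P over [I-1,I-2,II-1,II-2]: 15 consistent
W/I-1 un ·: ww
W/I-2 ? ·: Ww|WW
W/II-1 aff I-1×I-2: Ww
W/II-2 aff I-1×I-2: Ww
⇒ W over [I-1,I-2,II-1,II-2]: 2 consistent

II-2 ∈ {PP Ww, Pp Ww}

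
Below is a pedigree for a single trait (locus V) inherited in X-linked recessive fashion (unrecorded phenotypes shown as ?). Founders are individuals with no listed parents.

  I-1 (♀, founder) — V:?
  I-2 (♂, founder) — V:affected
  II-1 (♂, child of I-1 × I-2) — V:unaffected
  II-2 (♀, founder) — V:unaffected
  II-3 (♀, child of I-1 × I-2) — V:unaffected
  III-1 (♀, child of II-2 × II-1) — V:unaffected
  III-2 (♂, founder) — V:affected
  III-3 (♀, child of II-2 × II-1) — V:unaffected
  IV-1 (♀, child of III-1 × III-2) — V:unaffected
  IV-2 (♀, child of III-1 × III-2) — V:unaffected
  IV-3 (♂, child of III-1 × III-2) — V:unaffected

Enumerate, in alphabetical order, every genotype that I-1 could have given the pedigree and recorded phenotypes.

I-1 ∈ {X^VX^V, X^VX^v}

V/I-1 ? ·: X^VX^V|X^VX^v
V/I-2 aff ·: X^vY
V/II-1 un I-1×I-2: X^VY
V/II-2 un ·: X^VX^V|X^VX^v
V/II-3 un I-1×I-2: X^VX^v
V/III-1 un II-2×II-1: X^VX^V|X^VX^v
V/III-2 aff ·: X^vY
V/III-3 un II-2×II-1: X^VX^V|X^VX^v
V/IV-1 un III-1×III-2: X^VX^v
V/IV-2 un III-1×III-2: X^VX^v
V/IV-3 un III-1×III-2: X^VY
⇒ V over [I-1,I-2,II-1,II-2,II-3,III-1,III-2,III-3,IV-1,IV-2,IV-3]: 10 consistent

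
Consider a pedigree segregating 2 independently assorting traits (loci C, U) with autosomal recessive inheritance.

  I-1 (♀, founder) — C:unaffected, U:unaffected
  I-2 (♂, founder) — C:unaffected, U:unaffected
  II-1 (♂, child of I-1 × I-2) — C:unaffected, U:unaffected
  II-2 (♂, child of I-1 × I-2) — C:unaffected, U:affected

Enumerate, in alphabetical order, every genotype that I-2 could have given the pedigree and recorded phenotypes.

I-2 ∈ {CC Uu, Cc Uu}

C/I-1 un ·: CC|Cc
C/I-2 un ·: CC|Cc
C/II-1 un I-1×I-2: CC|Cc
C/II-2 un I-1×I-2: CC|Cc
⇒ C over [I-1,I-2,II-1,II-2]: 13 consistent
U/I-1 un ·: Uu
U/I-2 un ·: Uu
U/II-1 un I-1×I-2: UU|Uu
U/II-2 aff I-1×I-2: uu
⇒ U over [I-1,I-2,II-1,II-2]: 2 consistent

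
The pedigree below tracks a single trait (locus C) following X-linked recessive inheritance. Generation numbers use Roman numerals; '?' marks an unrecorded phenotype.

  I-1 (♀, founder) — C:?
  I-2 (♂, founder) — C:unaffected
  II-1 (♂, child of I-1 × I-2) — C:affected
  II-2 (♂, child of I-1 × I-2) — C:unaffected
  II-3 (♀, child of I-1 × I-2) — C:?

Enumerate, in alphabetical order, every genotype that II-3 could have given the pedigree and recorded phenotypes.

C/I-1 ? ·: X^CX^c
C/I-2 un ·: X^CY
C/II-1 aff I-1×I-2: X^cY
C/II-2 un I-1×I-2: X^CY
C/II-3 ? I-1×I-2: X^CX^C|X^CX^c
⇒ C over [I-1,I-2,II-1,II-2,II-3]: 2 consistent

II-3 ∈ {X^CX^C, X^CX^c}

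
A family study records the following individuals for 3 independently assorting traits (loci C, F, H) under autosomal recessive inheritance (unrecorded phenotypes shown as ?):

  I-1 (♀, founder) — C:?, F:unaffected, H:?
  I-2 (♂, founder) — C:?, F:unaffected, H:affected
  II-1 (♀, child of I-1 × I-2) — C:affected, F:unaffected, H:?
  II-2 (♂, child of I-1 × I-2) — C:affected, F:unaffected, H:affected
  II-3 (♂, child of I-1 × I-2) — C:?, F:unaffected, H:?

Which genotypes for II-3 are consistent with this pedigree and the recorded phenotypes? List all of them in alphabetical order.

C/I-1 ? ·: Cc|cc
C/I-2 ? ·: Cc|cc
C/II-1 aff I-1×I-2: cc
C/II-2 aff I-1×I-2: cc
C/II-3 ? I-1×I-2: CC|Cc|cc
⇒ C over [I-1,I-2,II-1,II-2,II-3]: 8 consistent
F/I-1 un ·: FF|Ff
F/I-2 un ·: FF|Ff
F/II-1 un I-1×I-2: FF|Ff
F/II-2 un I-1×I-2: FF|Ff
F/II-3 un I-1×I-2: FF|Ff
⇒ F over [I-1,I-2,II-1,II-2,II-3]: 25 consistent
H/I-1 ? ·: Hh|hh
H/I-2 aff ·: hh
H/II-1 ? I-1×I-2: Hh|hh
H/II-2 aff I-1×I-2: hh
H/II-3 ? I-1×I-2: Hh|hh
⇒ H over [I-1,I-2,II-1,II-2,II-3]: 5 consistent

II-3 ∈ {CC FF Hh, CC FF hh, CC Ff Hh, CC Ff hh, Cc FF Hh, Cc FF hh, Cc Ff Hh, Cc Ff hh, cc FF Hh, cc FF hh, cc Ff Hh, cc Ff hh}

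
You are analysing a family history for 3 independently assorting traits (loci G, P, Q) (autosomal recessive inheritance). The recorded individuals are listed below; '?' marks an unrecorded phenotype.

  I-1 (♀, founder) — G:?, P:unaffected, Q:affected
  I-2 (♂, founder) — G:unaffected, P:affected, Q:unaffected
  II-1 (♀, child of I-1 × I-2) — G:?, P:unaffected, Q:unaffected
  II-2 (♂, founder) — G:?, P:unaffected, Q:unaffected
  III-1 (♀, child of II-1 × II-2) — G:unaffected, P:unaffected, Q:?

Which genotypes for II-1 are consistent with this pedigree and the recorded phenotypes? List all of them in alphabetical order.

G/I-1 ? ·: GG|Gg|gg
G/I-2 un ·: GG|Gg
G/II-1 ? I-1×I-2: GG|Gg|gg
G/II-2 ? ·: GG|Gg|gg
G/III-1 un II-1×II-2: GG|Gg
⇒ G over [I-1,I-2,II-1,II-2,III-1]: 45 consistent
P/I-1 un ·: PP|Pp
P/I-2 aff ·: pp
P/II-1 un I-1×I-2: Pp
P/II-2 un ·: PP|Pp
P/III-1 un II-1×II-2: PP|Pp
⇒ P over [I-1,I-2,II-1,II-2,III-1]: 8 consistent
Q/I-1 aff ·: qq
Q/I-2 un ·: QQ|Qq
Q/II-1 un I-1×I-2: Qq
Q/II-2 un ·: QQ|Qq
Q/III-1 ? II-1×II-2: QQ|Qq|qq
⇒ Q over [I-1,I-2,II-1,II-2,III-1]: 10 consistent

II-1 ∈ {GG Pp Qq, Gg Pp Qq, gg Pp Qq}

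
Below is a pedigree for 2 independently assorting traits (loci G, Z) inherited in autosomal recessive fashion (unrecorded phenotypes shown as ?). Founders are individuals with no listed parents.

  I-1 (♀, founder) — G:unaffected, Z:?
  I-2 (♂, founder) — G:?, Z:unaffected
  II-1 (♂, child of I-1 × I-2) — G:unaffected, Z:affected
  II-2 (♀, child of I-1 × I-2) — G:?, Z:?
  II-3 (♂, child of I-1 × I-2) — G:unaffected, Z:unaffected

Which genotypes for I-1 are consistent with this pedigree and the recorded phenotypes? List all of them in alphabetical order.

G/I-1 un ·: GG|Gg
G/I-2 ? ·: GG|Gg|gg
G/II-1 un I-1×I-2: GG|Gg
G/II-2 ? I-1×I-2: GG|Gg|gg
G/II-3 un I-1×I-2: GG|Gg
⇒ G over [I-1,I-2,II-1,II-2,II-3]: 32 consistent
Z/I-1 ? ·: Zz|zz
Z/I-2 un ·: Zz
Z/II-1 aff I-1×I-2: zz
Z/II-2 ? I-1×I-2: ZZ|Zz|zz
Z/II-3 un I-1×I-2: ZZ|Zz
⇒ Z over [I-1,I-2,II-1,II-2,II-3]: 8 consistent

I-1 ∈ {GG Zz, GG zz, Gg Zz, Gg zz}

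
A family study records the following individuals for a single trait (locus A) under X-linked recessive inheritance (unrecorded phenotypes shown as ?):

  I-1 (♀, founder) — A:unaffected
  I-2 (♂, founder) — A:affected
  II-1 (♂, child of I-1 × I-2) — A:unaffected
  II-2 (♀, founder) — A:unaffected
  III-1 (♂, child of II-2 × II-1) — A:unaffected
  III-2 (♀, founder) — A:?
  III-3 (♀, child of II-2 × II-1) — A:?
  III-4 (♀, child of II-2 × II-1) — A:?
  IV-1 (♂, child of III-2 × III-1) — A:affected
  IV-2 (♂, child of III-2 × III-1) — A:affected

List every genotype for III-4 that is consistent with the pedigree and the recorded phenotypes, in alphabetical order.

III-4 ∈ {X^AX^A, X^AX^a}

A/I-1 un ·: X^AX^A|X^AX^a
A/I-2 aff ·: X^aY
A/II-1 un I-1×I-2: X^AY
A/II-2 un ·: X^AX^A|X^AX^a
A/III-1 un II-2×II-1: X^AY
A/III-2 ? ·: X^AX^a|X^aX^a
A/III-3 ? II-2×II-1: X^AX^A|X^AX^a
A/III-4 ? II-2×II-1: X^AX^A|X^AX^a
A/IV-1 aff III-2×III-1: X^aY
A/IV-2 aff III-2×III-1: X^aY
⇒ A over [I-1,I-2,II-1,II-2,III-1,III-2,III-3,III-4,IV-1,IV-2]: 20 consistent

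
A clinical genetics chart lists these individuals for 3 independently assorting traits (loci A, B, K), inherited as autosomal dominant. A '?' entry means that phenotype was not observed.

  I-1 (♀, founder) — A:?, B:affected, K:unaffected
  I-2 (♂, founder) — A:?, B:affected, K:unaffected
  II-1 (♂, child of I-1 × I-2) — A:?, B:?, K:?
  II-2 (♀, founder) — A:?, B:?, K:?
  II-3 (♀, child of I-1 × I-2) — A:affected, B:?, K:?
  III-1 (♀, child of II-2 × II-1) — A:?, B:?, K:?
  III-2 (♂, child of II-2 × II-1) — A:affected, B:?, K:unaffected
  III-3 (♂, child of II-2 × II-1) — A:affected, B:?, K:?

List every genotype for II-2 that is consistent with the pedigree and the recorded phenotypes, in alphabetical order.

II-2 ∈ {AA BB Kk, AA BB kk, AA Bb Kk, AA Bb kk, AA bb Kk, AA bb kk, Aa BB Kk, Aa BB kk, Aa Bb Kk, Aa Bb kk, Aa bb Kk, Aa bb kk, aa BB Kk, aa BB kk, aa Bb Kk, aa Bb kk, aa bb Kk, aa bb kk}

A/I-1 ? ·: aa|Aa|AA
A/I-2 ? ·: aa|Aa|AA
A/II-1 ? I-1×I-2: aa|Aa|AA
A/II-2 ? ·: aa|Aa|AA
A/II-3 aff I-1×I-2: Aa|AA
A/III-1 ? II-2×II-1: aa|Aa|AA
A/III-2 aff II-2×II-1: Aa|AA
A/III-3 aff II-2×II-1: Aa|AA
⇒ A over [I-1,I-2,II-1,II-2,II-3,III-1,III-2,III-3]: 302 consistent
B/I-1 aff ·: Bb|BB
B/I-2 aff ·: Bb|BB
B/II-1 ? I-1×I-2: bb|Bb|BB
B/II-2 ? ·: bb|Bb|BB
B/II-3 ? I-1×I-2: bb|Bb|BB
B/III-1 ? II-2×II-1: bb|Bb|BB
B/III-2 ? II-2×II-1: bb|Bb|BB
B/III-3 ? II-2×II-1: bb|Bb|BB
⇒ B over [I-1,I-2,II-1,II-2,II-3,III-1,III-2,III-3]: 411 consistent
K/I-1 un ·: kk
K/I-2 un ·: kk
K/II-1 ? I-1×I-2: kk
K/II-2 ? ·: kk|Kk
K/II-3 ? I-1×I-2: kk
K/III-1 ? II-2×II-1: kk|Kk
K/III-2 un II-2×II-1: kk
K/III-3 ? II-2×II-1: kk|Kk
⇒ K over [I-1,I-2,II-1,II-2,II-3,III-1,III-2,III-3]: 5 consistent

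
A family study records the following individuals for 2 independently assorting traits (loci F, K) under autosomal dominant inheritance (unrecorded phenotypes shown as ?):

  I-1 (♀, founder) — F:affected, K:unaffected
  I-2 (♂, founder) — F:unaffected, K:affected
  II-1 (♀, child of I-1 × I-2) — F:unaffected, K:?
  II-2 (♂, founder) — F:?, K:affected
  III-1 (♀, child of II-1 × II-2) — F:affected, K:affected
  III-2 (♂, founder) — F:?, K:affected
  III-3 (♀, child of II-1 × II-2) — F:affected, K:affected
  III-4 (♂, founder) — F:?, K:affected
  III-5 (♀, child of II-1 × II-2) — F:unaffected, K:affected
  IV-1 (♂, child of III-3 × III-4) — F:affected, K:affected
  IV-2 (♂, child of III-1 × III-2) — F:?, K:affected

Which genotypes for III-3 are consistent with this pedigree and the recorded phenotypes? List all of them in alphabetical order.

F/I-1 aff ·: Ff
F/I-2 un ·: ff
F/II-1 un I-1×I-2: ff
F/II-2 ? ·: Ff
F/III-1 aff II-1×II-2: Ff
F/III-2 ? ·: ff|Ff|FF
F/III-3 aff II-1×II-2: Ff
F/III-4 ? ·: ff|Ff|FF
F/III-5 un II-1×II-2: ff
F/IV-1 aff III-3×III-4: Ff|FF
F/IV-2 ? III-1×III-2: ff|Ff|FF
⇒ F over [I-1,I-2,II-1,II-2,III-1,III-2,III-3,III-4,III-5,IV-1,IV-2]: 35 consistent
K/I-1 un ·: kk
K/I-2 aff ·: Kk|KK
K/II-1 ? I-1×I-2: kk|Kk
K/II-2 aff ·: Kk|KK
K/III-1 aff II-1×II-2: Kk|KK
K/III-2 aff ·: Kk|KK
K/III-3 aff II-1×II-2: Kk|KK
K/III-4 aff ·: Kk|KK
K/III-5 aff II-1×II-2: Kk|KK
K/IV-1 aff III-3×III-4: Kk|KK
K/IV-2 aff III-1×III-2: Kk|KK
⇒ K over [I-1,I-2,II-1,II-2,III-1,III-2,III-3,III-4,III-5,IV-1,IV-2]: 424 consistent

III-3 ∈ {Ff KK, Ff Kk}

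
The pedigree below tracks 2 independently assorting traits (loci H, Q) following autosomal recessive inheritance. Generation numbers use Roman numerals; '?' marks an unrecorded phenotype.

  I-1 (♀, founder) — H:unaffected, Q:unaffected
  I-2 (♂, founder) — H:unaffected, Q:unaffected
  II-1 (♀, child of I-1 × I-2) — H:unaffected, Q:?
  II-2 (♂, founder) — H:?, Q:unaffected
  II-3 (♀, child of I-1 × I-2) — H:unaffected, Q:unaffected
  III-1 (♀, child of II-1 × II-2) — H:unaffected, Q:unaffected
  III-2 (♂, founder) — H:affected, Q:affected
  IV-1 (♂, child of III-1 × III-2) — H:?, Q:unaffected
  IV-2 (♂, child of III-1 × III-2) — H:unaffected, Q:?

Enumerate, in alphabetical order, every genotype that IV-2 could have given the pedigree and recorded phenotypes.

IV-2 ∈ {Hh Qq, Hh qq}

H/I-1 un ·: HH|Hh
H/I-2 un ·: HH|Hh
H/II-1 un I-1×I-2: HH|Hh
H/II-2 ? ·: HH|Hh|hh
H/II-3 un I-1×I-2: HH|Hh
H/III-1 un II-1×II-2: HH|Hh
H/III-2 aff ·: hh
H/IV-1 ? III-1×III-2: Hh|hh
H/IV-2 un III-1×III-2: Hh
⇒ H over [I-1,I-2,II-1,II-2,II-3,III-1,III-2,IV-1,IV-2]: 90 consistent
Q/I-1 un ·: QQ|Qq
Q/I-2 un ·: QQ|Qq
Q/II-1 ? I-1×I-2: QQ|Qq|qq
Q/II-2 un ·: QQ|Qq
Q/II-3 un I-1×I-2: QQ|Qq
Q/III-1 un II-1×II-2: QQ|Qq
Q/III-2 aff ·: qq
Q/IV-1 un III-1×III-2: Qq
Q/IV-2 ? III-1×III-2: Qq|qq
⇒ Q over [I-1,I-2,II-1,II-2,II-3,III-1,III-2,IV-1,IV-2]: 72 consistent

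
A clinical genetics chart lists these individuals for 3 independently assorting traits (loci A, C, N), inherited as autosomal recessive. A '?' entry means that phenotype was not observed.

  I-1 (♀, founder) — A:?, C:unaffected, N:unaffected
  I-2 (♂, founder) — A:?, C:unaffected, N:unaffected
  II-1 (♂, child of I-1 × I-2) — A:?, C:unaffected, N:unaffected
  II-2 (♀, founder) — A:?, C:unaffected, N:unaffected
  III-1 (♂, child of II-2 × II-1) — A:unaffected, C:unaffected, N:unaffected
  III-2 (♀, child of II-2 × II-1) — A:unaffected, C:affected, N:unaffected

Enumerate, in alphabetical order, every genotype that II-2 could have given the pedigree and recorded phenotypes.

A/I-1 ? ·: AA|Aa|aa
A/I-2 ? ·: AA|Aa|aa
A/II-1 ? I-1×I-2: AA|Aa|aa
A/II-2 ? ·: AA|Aa|aa
A/III-1 un II-2×II-1: AA|Aa
A/III-2 un II-2×II-1: AA|Aa
⇒ A over [I-1,I-2,II-1,II-2,III-1,III-2]: 95 consistent
C/I-1 un ·: CC|Cc
C/I-2 un ·: CC|Cc
C/II-1 un I-1×I-2: Cc
C/II-2 un ·: Cc
C/III-1 un II-2×II-1: CC|Cc
C/III-2 aff II-2×II-1: cc
⇒ C over [I-1,I-2,II-1,II-2,III-1,III-2]: 6 consistent
N/I-1 un ·: NN|Nn
N/I-2 un ·: NN|Nn
N/II-1 un I-1×I-2: NN|Nn
N/II-2 un ·: NN|Nn
N/III-1 un II-2×II-1: NN|Nn
N/III-2 un II-2×II-1: NN|Nn
⇒ N over [I-1,I-2,II-1,II-2,III-1,III-2]: 44 consistent

II-2 ∈ {AA Cc NN, AA Cc Nn, Aa Cc NN, Aa Cc Nn, aa Cc NN, aa Cc Nn}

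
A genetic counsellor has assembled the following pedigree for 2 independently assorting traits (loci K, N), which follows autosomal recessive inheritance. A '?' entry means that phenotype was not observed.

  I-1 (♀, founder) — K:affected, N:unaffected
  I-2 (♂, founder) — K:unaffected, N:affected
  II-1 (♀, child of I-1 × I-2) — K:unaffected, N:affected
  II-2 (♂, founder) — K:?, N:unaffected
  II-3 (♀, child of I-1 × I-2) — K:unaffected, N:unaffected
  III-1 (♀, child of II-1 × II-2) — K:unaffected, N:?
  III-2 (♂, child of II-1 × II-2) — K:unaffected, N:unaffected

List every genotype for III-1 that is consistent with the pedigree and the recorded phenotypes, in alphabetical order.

K/I-1 aff ·: kk
K/I-2 un ·: KK|Kk
K/II-1 un I-1×I-2: Kk
K/II-2 ? ·: KK|Kk|kk
K/II-3 un I-1×I-2: Kk
K/III-1 un II-1×II-2: KK|Kk
K/III-2 un II-1×II-2: KK|Kk
⇒ K over [I-1,I-2,II-1,II-2,II-3,III-1,III-2]: 18 consistent
N/I-1 un ·: Nn
N/I-2 aff ·: nn
N/II-1 aff I-1×I-2: nn
N/II-2 un ·: NN|Nn
N/II-3 un I-1×I-2: Nn
N/III-1 ? II-1×II-2: Nn|nn
N/III-2 un II-1×II-2: Nn
⇒ N over [I-1,I-2,II-1,II-2,II-3,III-1,III-2]: 3 consistent

III-1 ∈ {KK Nn, KK nn, Kk Nn, Kk nn}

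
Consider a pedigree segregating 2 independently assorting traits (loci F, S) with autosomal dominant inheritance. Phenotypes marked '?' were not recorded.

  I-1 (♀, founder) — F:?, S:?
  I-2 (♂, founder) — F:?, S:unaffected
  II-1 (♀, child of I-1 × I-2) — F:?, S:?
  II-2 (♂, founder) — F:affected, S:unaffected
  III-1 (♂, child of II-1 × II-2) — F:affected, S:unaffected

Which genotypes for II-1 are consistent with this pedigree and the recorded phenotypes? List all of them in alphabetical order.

F/I-1 ? ·: ff|Ff|FF
F/I-2 ? ·: ff|Ff|FF
F/II-1 ? I-1×I-2: ff|Ff|FF
F/II-2 aff ·: Ff|FF
F/III-1 aff II-1×II-2: Ff|FF
⇒ F over [I-1,I-2,II-1,II-2,III-1]: 48 consistent
S/I-1 ? ·: ss|Ss|SS
S/I-2 un ·: ss
S/II-1 ? I-1×I-2: ss|Ss
S/II-2 un ·: ss
S/III-1 un II-1×II-2: ss
⇒ S over [I-1,I-2,II-1,II-2,III-1]: 4 consistent

II-1 ∈ {FF Ss, FF ss, Ff Ss, Ff ss, ff Ss, ff ss}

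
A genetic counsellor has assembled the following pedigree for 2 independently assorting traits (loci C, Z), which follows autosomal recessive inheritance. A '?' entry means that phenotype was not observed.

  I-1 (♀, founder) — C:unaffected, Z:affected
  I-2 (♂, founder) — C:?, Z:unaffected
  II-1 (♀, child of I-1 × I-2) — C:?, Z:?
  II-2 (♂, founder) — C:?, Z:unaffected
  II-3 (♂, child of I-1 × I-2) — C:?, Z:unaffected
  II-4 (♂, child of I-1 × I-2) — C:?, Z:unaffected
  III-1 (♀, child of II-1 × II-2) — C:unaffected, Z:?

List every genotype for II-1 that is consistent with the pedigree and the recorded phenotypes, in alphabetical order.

C/I-1 un ·: CC|Cc
C/I-2 ? ·: CC|Cc|cc
C/II-1 ? I-1×I-2: CC|Cc|cc
C/II-2 ? ·: CC|Cc|cc
C/II-3 ? I-1×I-2: CC|Cc|cc
C/II-4 ? I-1×I-2: CC|Cc|cc
C/III-1 un II-1×II-2: CC|Cc
⇒ C over [I-1,I-2,II-1,II-2,II-3,II-4,III-1]: 208 consistent
Z/I-1 aff ·: zz
Z/I-2 un ·: ZZ|Zz
Z/II-1 ? I-1×I-2: Zz|zz
Z/II-2 un ·: ZZ|Zz
Z/II-3 un I-1×I-2: Zz
Z/II-4 un I-1×I-2: Zz
Z/III-1 ? II-1×II-2: ZZ|Zz|zz
⇒ Z over [I-1,I-2,II-1,II-2,II-3,II-4,III-1]: 13 consistent

II-1 ∈ {CC Zz, CC zz, Cc Zz, Cc zz, cc Zz, cc zz}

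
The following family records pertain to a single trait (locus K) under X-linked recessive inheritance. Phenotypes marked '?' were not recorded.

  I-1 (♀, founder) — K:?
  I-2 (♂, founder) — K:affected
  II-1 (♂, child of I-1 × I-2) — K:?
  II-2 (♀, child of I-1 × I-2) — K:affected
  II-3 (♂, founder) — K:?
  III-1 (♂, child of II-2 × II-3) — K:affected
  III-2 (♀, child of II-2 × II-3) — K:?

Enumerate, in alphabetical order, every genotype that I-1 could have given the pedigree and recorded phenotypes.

K/I-1 ? ·: X^KX^k|X^kX^k
K/I-2 aff ·: X^kY
K/II-1 ? I-1×I-2: X^KY|X^kY
K/II-2 aff I-1×I-2: X^kX^k
K/II-3 ? ·: X^KY|X^kY
K/III-1 aff II-2×II-3: X^kY
K/III-2 ? II-2×II-3: X^KX^k|X^kX^k
⇒ K over [I-1,I-2,II-1,II-2,II-3,III-1,III-2]: 6 consistent

I-1 ∈ {X^KX^k, X^kX^k}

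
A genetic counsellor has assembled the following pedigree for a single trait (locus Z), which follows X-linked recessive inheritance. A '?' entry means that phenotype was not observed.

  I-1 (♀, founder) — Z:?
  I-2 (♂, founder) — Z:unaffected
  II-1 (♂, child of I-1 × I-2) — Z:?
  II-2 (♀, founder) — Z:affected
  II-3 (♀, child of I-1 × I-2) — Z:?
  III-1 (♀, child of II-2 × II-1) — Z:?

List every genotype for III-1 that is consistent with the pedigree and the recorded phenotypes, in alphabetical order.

III-1 ∈ {X^ZX^z, X^zX^z}

Z/I-1 ? ·: X^ZX^Z|X^ZX^z|X^zX^z
Z/I-2 un ·: X^ZY
Z/II-1 ? I-1×I-2: X^ZY|X^zY
Z/II-2 aff ·: X^zX^z
Z/II-3 ? I-1×I-2: X^ZX^Z|X^ZX^z
Z/III-1 ? II-2×II-1: X^ZX^z|X^zX^z
⇒ Z over [I-1,I-2,II-1,II-2,II-3,III-1]: 6 consistent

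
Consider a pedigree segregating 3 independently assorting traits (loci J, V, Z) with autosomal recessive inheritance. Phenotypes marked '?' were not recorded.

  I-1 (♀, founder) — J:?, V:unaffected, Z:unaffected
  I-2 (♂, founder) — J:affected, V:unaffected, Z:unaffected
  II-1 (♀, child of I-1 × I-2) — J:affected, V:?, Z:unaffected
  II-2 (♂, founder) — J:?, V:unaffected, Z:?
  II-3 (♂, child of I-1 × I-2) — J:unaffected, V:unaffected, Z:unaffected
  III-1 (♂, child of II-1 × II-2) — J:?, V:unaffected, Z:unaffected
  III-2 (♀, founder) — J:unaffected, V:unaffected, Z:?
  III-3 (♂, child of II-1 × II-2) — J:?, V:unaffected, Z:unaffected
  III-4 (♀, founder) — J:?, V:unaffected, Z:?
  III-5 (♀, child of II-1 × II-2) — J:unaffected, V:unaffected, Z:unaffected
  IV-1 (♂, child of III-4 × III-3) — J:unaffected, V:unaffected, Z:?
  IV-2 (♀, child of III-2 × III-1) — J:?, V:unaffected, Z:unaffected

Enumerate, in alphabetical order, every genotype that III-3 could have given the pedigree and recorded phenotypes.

J/I-1 ? ·: Jj
J/I-2 aff ·: jj
J/II-1 aff I-1×I-2: jj
J/II-2 ? ·: JJ|Jj
J/II-3 un I-1×I-2: Jj
J/III-1 ? II-1×II-2: Jj|jj
J/III-2 un ·: JJ|Jj
J/III-3 ? II-1×II-2: Jj|jj
J/III-4 ? ·: JJ|Jj|jj
J/III-5 un II-1×II-2: Jj
J/IV-1 un III-4×III-3: JJ|Jj
J/IV-2 ? III-2×III-1: JJ|Jj|jj
⇒ J over [I-1,I-2,II-1,II-2,II-3,III-1,III-2,III-3,III-4,III-5,IV-1,IV-2]: 81 consistent
V/I-1 un ·: VV|Vv
V/I-2 un ·: VV|Vv
V/II-1 ? I-1×I-2: VV|Vv|vv
V/II-2 un ·: VV|Vv
V/II-3 un I-1×I-2: VV|Vv
V/III-1 un II-1×II-2: VV|Vv
V/III-2 un ·: VV|Vv
V/III-3 un II-1×II-2: VV|Vv
V/III-4 un ·: VV|Vv
V/III-5 un II-1×II-2: VV|Vv
V/IV-1 un III-4×III-3: VV|Vv
V/IV-2 un III-2×III-1: VV|Vv
⇒ V over [I-1,I-2,II-1,II-2,II-3,III-1,III-2,III-3,III-4,III-5,IV-1,IV-2]: 1989 consistent
Z/I-1 un ·: ZZ|Zz
Z/I-2 un ·: ZZ|Zz
Z/II-1 un I-1×I-2: ZZ|Zz
Z/II-2 ? ·: ZZ|Zz|zz
Z/II-3 un I-1×I-2: ZZ|Zz
Z/III-1 un II-1×II-2: ZZ|Zz
Z/III-2 ? ·: ZZ|Zz|zz
Z/III-3 un II-1×II-2: ZZ|Zz
Z/III-4 ? ·: ZZ|Zz|zz
Z/III-5 un II-1×II-2: ZZ|Zz
Z/IV-1 ? III-4×III-3: ZZ|Zz|zz
Z/IV-2 un III-2×III-1: ZZ|Zz
⇒ Z over [I-1,I-2,II-1,II-2,II-3,III-1,III-2,III-3,III-4,III-5,IV-1,IV-2]: 4329 consistent

III-3 ∈ {Jj VV ZZ, Jj VV Zz, Jj Vv ZZ, Jj Vv Zz, jj VV ZZ, jj VV Zz, jj Vv ZZ, jj Vv Zz}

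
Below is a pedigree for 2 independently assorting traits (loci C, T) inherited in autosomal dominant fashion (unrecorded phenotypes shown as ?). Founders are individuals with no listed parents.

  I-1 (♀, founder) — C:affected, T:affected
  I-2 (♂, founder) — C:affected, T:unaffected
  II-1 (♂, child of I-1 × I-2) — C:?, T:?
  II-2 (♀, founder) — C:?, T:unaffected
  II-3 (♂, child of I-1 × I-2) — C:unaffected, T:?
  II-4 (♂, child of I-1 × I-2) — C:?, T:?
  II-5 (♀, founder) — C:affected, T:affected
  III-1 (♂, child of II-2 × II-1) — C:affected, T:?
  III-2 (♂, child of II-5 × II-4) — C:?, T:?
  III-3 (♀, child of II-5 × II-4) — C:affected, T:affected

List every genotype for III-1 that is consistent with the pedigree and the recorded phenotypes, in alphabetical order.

C/I-1 aff ·: Cc
C/I-2 aff ·: Cc
C/II-1 ? I-1×I-2: cc|Cc|CC
C/II-2 ? ·: cc|Cc|CC
C/II-3 un I-1×I-2: cc
C/II-4 ? I-1×I-2: cc|Cc|CC
C/II-5 aff ·: Cc|CC
C/III-1 aff II-2×II-1: Cc|CC
C/III-2 ? II-5×II-4: cc|Cc|CC
C/III-3 aff II-5×II-4: Cc|CC
⇒ C over [I-1,I-2,II-1,II-2,II-3,II-4,II-5,III-1,III-2,III-3]: 198 consistent
T/I-1 aff ·: Tt|TT
T/I-2 un ·: tt
T/II-1 ? I-1×I-2: tt|Tt
T/II-2 un ·: tt
T/II-3 ? I-1×I-2: tt|Tt
T/II-4 ? I-1×I-2: tt|Tt
T/II-5 aff ·: Tt|TT
T/III-1 ? II-2×II-1: tt|Tt
T/III-2 ? II-5×II-4: tt|Tt|TT
T/III-3 aff II-5×II-4: Tt|TT
⇒ T over [I-1,I-2,II-1,II-2,II-3,II-4,II-5,III-1,III-2,III-3]: 98 consistent

III-1 ∈ {CC Tt, CC tt, Cc Tt, Cc tt}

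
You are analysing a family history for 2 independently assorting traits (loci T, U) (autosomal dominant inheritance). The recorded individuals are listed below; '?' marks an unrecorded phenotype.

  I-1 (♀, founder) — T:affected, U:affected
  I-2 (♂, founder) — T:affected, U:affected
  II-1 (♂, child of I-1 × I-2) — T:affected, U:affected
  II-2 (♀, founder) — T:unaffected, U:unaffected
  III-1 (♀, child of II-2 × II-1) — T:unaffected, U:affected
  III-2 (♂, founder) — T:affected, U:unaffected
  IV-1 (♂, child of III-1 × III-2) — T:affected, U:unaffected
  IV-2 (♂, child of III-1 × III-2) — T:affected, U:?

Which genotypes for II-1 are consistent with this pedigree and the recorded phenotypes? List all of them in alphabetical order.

T/I-1 aff ·: Tt|TT
T/I-2 aff ·: Tt|TT
T/II-1 aff I-1×I-2: Tt
T/II-2 un ·: tt
T/III-1 un II-2×II-1: tt
T/III-2 aff ·: Tt|TT
T/IV-1 aff III-1×III-2: Tt
T/IV-2 aff III-1×III-2: Tt
⇒ T over [I-1,I-2,II-1,II-2,III-1,III-2,IV-1,IV-2]: 6 consistent
U/I-1 aff ·: Uu|UU
U/I-2 aff ·: Uu|UU
U/II-1 aff I-1×I-2: Uu|UU
U/II-2 un ·: uu
U/III-1 aff II-2×II-1: Uu
U/III-2 un ·: uu
U/IV-1 un III-1×III-2: uu
U/IV-2 ? III-1×III-2: uu|Uu
⇒ U over [I-1,I-2,II-1,II-2,III-1,III-2,IV-1,IV-2]: 14 consistent

II-1 ∈ {Tt UU, Tt Uu}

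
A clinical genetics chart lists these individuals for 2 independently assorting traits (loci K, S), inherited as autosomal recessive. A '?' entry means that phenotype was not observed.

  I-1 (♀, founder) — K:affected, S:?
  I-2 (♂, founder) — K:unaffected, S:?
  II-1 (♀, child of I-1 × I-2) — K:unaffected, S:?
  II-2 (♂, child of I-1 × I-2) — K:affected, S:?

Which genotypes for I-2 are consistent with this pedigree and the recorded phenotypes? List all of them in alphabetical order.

I-2 ∈ {Kk SS, Kk Ss, Kk ss}

K/I-1 aff ·: kk
K/I-2 un ·: Kk
K/II-1 un I-1×I-2: Kk
K/II-2 aff I-1×I-2: kk
⇒ K over [I-1,I-2,II-1,II-2]: 1 consistent
S/I-1 ? ·: SS|Ss|ss
S/I-2 ? ·: SS|Ss|ss
S/II-1 ? I-1×I-2: SS|Ss|ss
S/II-2 ? I-1×I-2: SS|Ss|ss
⇒ S over [I-1,I-2,II-1,II-2]: 29 consistent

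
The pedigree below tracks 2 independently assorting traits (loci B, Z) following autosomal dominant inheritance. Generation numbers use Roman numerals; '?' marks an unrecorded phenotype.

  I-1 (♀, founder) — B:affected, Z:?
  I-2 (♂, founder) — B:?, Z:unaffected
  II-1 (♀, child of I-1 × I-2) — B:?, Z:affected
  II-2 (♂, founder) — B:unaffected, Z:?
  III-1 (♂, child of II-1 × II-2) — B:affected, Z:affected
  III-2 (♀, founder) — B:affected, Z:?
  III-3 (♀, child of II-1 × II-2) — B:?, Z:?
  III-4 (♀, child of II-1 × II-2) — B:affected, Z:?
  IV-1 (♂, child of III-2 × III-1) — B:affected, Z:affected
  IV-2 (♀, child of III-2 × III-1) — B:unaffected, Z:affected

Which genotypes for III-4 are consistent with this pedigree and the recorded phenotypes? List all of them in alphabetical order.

III-4 ∈ {Bb ZZ, Bb Zz, Bb zz}

B/I-1 aff ·: Bb|BB
B/I-2 ? ·: bb|Bb|BB
B/II-1 ? I-1×I-2: Bb|BB
B/II-2 un ·: bb
B/III-1 aff II-1×II-2: Bb
B/III-2 aff ·: Bb
B/III-3 ? II-1×II-2: bb|Bb
B/III-4 aff II-1×II-2: Bb
B/IV-1 aff III-2×III-1: Bb|BB
B/IV-2 un III-2×III-1: bb
⇒ B over [I-1,I-2,II-1,II-2,III-1,III-2,III-3,III-4,IV-1,IV-2]: 28 consistent
Z/I-1 ? ·: Zz|ZZ
Z/I-2 un ·: zz
Z/II-1 aff I-1×I-2: Zz
Z/II-2 ? ·: zz|Zz|ZZ
Z/III-1 aff II-1×II-2: Zz|ZZ
Z/III-2 ? ·: zz|Zz|ZZ
Z/III-3 ? II-1×II-2: zz|Zz|ZZ
Z/III-4 ? II-1×II-2: zz|Zz|ZZ
Z/IV-1 aff III-2×III-1: Zz|ZZ
Z/IV-2 aff III-2×III-1: Zz|ZZ
⇒ Z over [I-1,I-2,II-1,II-2,III-1,III-2,III-3,III-4,IV-1,IV-2]: 462 consistent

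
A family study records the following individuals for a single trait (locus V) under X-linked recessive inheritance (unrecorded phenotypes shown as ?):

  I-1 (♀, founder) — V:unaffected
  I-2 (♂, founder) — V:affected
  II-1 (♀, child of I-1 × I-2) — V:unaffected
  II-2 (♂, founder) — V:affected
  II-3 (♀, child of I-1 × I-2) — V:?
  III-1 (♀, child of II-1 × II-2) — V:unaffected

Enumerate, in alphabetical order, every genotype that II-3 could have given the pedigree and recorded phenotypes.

II-3 ∈ {X^VX^v, X^vX^v}

V/I-1 un ·: X^VX^V|X^VX^v
V/I-2 aff ·: X^vY
V/II-1 un I-1×I-2: X^VX^v
V/II-2 aff ·: X^vY
V/II-3 ? I-1×I-2: X^VX^v|X^vX^v
V/III-1 un II-1×II-2: X^VX^v
⇒ V over [I-1,I-2,II-1,II-2,II-3,III-1]: 3 consistent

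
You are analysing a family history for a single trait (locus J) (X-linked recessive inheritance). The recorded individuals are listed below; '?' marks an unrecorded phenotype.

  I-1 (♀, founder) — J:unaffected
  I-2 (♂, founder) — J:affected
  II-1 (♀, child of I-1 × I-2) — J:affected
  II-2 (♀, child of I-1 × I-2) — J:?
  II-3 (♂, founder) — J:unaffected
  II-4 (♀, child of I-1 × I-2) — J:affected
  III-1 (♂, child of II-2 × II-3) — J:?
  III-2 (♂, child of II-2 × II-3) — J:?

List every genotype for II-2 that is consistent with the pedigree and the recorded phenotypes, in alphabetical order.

II-2 ∈ {X^JX^j, X^jX^j}

J/I-1 un ·: X^JX^j
J/I-2 aff ·: X^jY
J/II-1 aff I-1×I-2: X^jX^j
J/II-2 ? I-1×I-2: X^JX^j|X^jX^j
J/II-3 un ·: X^JY
J/II-4 aff I-1×I-2: X^jX^j
J/III-1 ? II-2×II-3: X^JY|X^jY
J/III-2 ? II-2×II-3: X^JY|X^jY
⇒ J over [I-1,I-2,II-1,II-2,II-3,II-4,III-1,III-2]: 5 consistent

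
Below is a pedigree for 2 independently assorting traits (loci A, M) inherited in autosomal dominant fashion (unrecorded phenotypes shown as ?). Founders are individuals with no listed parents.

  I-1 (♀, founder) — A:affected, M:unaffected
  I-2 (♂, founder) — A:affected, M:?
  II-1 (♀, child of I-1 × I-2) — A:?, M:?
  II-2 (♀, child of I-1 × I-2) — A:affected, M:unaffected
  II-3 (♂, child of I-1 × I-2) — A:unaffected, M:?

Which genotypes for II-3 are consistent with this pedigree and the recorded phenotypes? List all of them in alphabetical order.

II-3 ∈ {aa Mm, aa mm}

A/I-1 aff ·: Aa
A/I-2 aff ·: Aa
A/II-1 ? I-1×I-2: aa|Aa|AA
A/II-2 aff I-1×I-2: Aa|AA
A/II-3 un I-1×I-2: aa
⇒ A over [I-1,I-2,II-1,II-2,II-3]: 6 consistent
M/I-1 un ·: mm
M/I-2 ? ·: mm|Mm
M/II-1 ? I-1×I-2: mm|Mm
M/II-2 un I-1×I-2: mm
M/II-3 ? I-1×I-2: mm|Mm
⇒ M over [I-1,I-2,II-1,II-2,II-3]: 5 consistent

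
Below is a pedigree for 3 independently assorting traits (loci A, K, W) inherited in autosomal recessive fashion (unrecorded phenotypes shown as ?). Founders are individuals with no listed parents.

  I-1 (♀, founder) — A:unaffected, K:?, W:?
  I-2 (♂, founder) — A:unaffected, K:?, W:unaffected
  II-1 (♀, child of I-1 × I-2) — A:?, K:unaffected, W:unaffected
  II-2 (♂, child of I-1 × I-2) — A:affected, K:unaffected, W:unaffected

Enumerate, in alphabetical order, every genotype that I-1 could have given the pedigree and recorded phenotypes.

A/I-1 un ·: Aa
A/I-2 un ·: Aa
A/II-1 ? I-1×I-2: AA|Aa|aa
A/II-2 aff I-1×I-2: aa
⇒ A over [I-1,I-2,II-1,II-2]: 3 consistent
K/I-1 ? ·: KK|Kk|kk
K/I-2 ? ·: KK|Kk|kk
K/II-1 un I-1×I-2: KK|Kk
K/II-2 un I-1×I-2: KK|Kk
⇒ K over [I-1,I-2,II-1,II-2]: 17 consistent
W/I-1 ? ·: WW|Ww|ww
W/I-2 un ·: WW|Ww
W/II-1 un I-1×I-2: WW|Ww
W/II-2 un I-1×I-2: WW|Ww
⇒ W over [I-1,I-2,II-1,II-2]: 15 consistent

I-1 ∈ {Aa KK WW, Aa KK Ww, Aa KK ww, Aa Kk WW, Aa Kk Ww, Aa Kk ww, Aa kk WW, Aa kk Ww, Aa kk ww}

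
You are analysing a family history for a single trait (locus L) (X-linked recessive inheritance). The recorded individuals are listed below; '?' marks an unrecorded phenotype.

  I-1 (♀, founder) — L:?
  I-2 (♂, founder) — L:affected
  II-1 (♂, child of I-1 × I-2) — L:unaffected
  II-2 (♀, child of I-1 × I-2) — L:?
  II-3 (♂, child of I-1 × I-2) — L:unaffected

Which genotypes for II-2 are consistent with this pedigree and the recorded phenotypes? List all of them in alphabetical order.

II-2 ∈ {X^LX^l, X^lX^l}

L/I-1 ? ·: X^LX^L|X^LX^l
L/I-2 aff ·: X^lY
L/II-1 un I-1×I-2: X^LY
L/II-2 ? I-1×I-2: X^LX^l|X^lX^l
L/II-3 un I-1×I-2: X^LY
⇒ L over [I-1,I-2,II-1,II-2,II-3]: 3 consistent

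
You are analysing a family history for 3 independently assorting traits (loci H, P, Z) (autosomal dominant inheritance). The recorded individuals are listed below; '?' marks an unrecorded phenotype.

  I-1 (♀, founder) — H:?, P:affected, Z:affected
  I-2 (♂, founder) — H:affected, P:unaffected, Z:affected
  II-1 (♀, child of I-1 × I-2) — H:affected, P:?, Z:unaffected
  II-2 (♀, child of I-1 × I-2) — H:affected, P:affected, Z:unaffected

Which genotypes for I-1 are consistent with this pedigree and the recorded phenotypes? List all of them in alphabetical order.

I-1 ∈ {HH PP Zz, HH Pp Zz, Hh PP Zz, Hh Pp Zz, hh PP Zz, hh Pp Zz}

H/I-1 ? ·: hh|Hh|HH
H/I-2 aff ·: Hh|HH
H/II-1 aff I-1×I-2: Hh|HH
H/II-2 aff I-1×I-2: Hh|HH
⇒ H over [I-1,I-2,II-1,II-2]: 15 consistent
P/I-1 aff ·: Pp|PP
P/I-2 un ·: pp
P/II-1 ? I-1×I-2: pp|Pp
P/II-2 aff I-1×I-2: Pp
⇒ P over [I-1,I-2,II-1,II-2]: 3 consistent
Z/I-1 aff ·: Zz
Z/I-2 aff ·: Zz
Z/II-1 un I-1×I-2: zz
Z/II-2 un I-1×I-2: zz
⇒ Z over [I-1,I-2,II-1,II-2]: 1 consistent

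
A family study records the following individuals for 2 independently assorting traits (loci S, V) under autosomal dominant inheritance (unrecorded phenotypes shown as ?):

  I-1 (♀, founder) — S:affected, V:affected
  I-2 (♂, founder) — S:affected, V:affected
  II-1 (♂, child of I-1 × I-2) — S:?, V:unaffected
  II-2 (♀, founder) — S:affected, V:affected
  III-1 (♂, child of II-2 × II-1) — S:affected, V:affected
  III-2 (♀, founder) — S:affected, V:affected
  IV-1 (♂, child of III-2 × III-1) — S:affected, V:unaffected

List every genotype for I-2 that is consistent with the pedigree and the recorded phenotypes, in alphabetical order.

S/I-1 aff ·: Ss|SS
S/I-2 aff ·: Ss|SS
S/II-1 ? I-1×I-2: ss|Ss|SS
S/II-2 aff ·: Ss|SS
S/III-1 aff II-2×II-1: Ss|SS
S/III-2 aff ·: Ss|SS
S/IV-1 aff III-2×III-1: Ss|SS
⇒ S over [I-1,I-2,II-1,II-2,III-1,III-2,IV-1]: 90 consistent
V/I-1 aff ·: Vv
V/I-2 aff ·: Vv
V/II-1 un I-1×I-2: vv
V/II-2 aff ·: Vv|VV
V/III-1 aff II-2×II-1: Vv
V/III-2 aff ·: Vv
V/IV-1 un III-2×III-1: vv
⇒ V over [I-1,I-2,II-1,II-2,III-1,III-2,IV-1]: 2 consistent

I-2 ∈ {SS Vv, Ss Vv}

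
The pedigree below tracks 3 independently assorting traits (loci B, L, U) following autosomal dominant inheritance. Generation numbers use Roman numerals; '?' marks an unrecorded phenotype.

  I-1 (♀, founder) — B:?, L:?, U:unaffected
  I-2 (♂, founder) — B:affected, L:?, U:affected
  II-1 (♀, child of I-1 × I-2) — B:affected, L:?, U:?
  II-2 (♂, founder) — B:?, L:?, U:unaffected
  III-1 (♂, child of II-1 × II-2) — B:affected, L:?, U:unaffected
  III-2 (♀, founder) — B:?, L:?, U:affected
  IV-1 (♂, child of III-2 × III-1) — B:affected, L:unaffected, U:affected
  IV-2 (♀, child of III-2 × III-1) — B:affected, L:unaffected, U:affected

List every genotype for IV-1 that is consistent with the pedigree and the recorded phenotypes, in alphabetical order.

IV-1 ∈ {BB ll Uu, Bb ll Uu}

B/I-1 ? ·: bb|Bb|BB
B/I-2 aff ·: Bb|BB
B/II-1 aff I-1×I-2: Bb|BB
B/II-2 ? ·: bb|Bb|BB
B/III-1 aff II-1×II-2: Bb|BB
B/III-2 ? ·: bb|Bb|BB
B/IV-1 aff III-2×III-1: Bb|BB
B/IV-2 aff III-2×III-1: Bb|BB
⇒ B over [I-1,I-2,II-1,II-2,III-1,III-2,IV-1,IV-2]: 315 consistent
L/I-1 ? ·: ll|Ll|LL
L/I-2 ? ·: ll|Ll|LL
L/II-1 ? I-1×I-2: ll|Ll|LL
L/II-2 ? ·: ll|Ll|LL
L/III-1 ? II-1×II-2: ll|Ll
L/III-2 ? ·: ll|Ll
L/IV-1 un III-2×III-1: ll
L/IV-2 un III-2×III-1: ll
⇒ L over [I-1,I-2,II-1,II-2,III-1,III-2,IV-1,IV-2]: 118 consistent
U/I-1 un ·: uu
U/I-2 aff ·: Uu|UU
U/II-1 ? I-1×I-2: uu|Uu
U/II-2 un ·: uu
U/III-1 un II-1×II-2: uu
U/III-2 aff ·: Uu|UU
U/IV-1 aff III-2×III-1: Uu
U/IV-2 aff III-2×III-1: Uu
⇒ U over [I-1,I-2,II-1,II-2,III-1,III-2,IV-1,IV-2]: 6 consistent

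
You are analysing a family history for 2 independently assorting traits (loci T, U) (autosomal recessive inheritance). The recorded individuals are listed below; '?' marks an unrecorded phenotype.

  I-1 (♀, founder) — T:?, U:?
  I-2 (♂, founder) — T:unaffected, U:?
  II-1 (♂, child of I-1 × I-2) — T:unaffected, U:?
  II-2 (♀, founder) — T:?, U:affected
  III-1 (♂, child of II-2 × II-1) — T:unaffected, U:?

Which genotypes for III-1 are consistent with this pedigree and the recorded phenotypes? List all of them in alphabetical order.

III-1 ∈ {TT Uu, TT uu, Tt Uu, Tt uu}

T/I-1 ? ·: TT|Tt|tt
T/I-2 un ·: TT|Tt
T/II-1 un I-1×I-2: TT|Tt
T/II-2 ? ·: TT|Tt|tt
T/III-1 un II-2×II-1: TT|Tt
⇒ T over [I-1,I-2,II-1,II-2,III-1]: 41 consistent
U/I-1 ? ·: UU|Uu|uu
U/I-2 ? ·: UU|Uu|uu
U/II-1 ? I-1×I-2: UU|Uu|uu
U/II-2 aff ·: uu
U/III-1 ? II-2×II-1: Uu|uu
⇒ U over [I-1,I-2,II-1,II-2,III-1]: 22 consistent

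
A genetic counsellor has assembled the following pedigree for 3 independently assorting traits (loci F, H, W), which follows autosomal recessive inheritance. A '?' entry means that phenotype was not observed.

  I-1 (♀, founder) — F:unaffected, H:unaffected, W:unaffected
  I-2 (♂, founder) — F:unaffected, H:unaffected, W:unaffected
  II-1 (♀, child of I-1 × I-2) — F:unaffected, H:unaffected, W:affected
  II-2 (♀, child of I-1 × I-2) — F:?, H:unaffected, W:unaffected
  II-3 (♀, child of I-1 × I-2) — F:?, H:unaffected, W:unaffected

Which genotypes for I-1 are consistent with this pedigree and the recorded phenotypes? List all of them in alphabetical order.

F/I-1 un ·: FF|Ff
F/I-2 un ·: FF|Ff
F/II-1 un I-1×I-2: FF|Ff
F/II-2 ? I-1×I-2: FF|Ff|ff
F/II-3 ? I-1×I-2: FF|Ff|ff
⇒ F over [I-1,I-2,II-1,II-2,II-3]: 35 consistent
H/I-1 un ·: HH|Hh
H/I-2 un ·: HH|Hh
H/II-1 un I-1×I-2: HH|Hh
H/II-2 un I-1×I-2: HH|Hh
H/II-3 un I-1×I-2: HH|Hh
⇒ H over [I-1,I-2,II-1,II-2,II-3]: 25 consistent
W/I-1 un ·: Ww
W/I-2 un ·: Ww
W/II-1 aff I-1×I-2: ww
W/II-2 un I-1×I-2: WW|Ww
W/II-3 un I-1×I-2: WW|Ww
⇒ W over [I-1,I-2,II-1,II-2,II-3]: 4 consistent

I-1 ∈ {FF HH Ww, FF Hh Ww, Ff HH Ww, Ff Hh Ww}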